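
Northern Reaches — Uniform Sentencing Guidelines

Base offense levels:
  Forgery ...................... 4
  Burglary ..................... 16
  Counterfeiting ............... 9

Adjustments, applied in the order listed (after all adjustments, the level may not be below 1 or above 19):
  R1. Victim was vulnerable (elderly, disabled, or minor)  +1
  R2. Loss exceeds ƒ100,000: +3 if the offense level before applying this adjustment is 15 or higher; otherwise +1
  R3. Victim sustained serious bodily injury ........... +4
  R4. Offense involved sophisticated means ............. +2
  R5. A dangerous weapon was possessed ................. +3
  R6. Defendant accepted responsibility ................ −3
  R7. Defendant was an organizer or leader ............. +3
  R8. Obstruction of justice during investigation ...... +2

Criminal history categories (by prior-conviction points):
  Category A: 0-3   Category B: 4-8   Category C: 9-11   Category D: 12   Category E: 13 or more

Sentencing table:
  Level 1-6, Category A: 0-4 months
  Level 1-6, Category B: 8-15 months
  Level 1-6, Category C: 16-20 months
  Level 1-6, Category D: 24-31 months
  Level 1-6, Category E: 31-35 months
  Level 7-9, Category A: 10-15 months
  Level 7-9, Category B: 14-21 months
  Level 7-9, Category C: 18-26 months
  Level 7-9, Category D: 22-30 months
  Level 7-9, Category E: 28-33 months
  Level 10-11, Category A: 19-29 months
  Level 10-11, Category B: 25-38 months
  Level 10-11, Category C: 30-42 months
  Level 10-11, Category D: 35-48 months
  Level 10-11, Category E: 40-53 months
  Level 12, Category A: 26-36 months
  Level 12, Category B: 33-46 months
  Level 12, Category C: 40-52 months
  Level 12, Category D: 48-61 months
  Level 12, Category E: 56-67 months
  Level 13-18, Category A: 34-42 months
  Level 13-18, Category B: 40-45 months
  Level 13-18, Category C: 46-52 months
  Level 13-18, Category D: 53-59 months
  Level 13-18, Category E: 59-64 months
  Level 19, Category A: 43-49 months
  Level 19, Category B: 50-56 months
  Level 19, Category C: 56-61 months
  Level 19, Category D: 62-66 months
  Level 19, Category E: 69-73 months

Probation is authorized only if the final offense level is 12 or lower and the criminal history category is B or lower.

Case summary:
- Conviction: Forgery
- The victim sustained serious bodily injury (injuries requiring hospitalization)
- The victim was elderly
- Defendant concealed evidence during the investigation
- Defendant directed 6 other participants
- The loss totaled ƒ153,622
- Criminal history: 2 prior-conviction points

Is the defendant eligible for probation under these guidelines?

Base offense level for forgery: 4.
R1 applies: 4 + 1 = 5.
R2 applies (level before this adjustment is 5 < 15, so +1): 5 + 1 = 6.
R3 applies: 6 + 4 = 10.
R5 does not apply.
R7 applies: 10 + 3 = 13.
R8 applies: 13 + 2 = 15.
Final offense level: 15.
Criminal history: 2 prior points → Category A (0-3).
Level 15 falls in the 13-18 band.
Grid: Level 13-18 × Category A = 34-42 months.
Probation check: level 15 > 12 and category A ≤ B → not eligible.

No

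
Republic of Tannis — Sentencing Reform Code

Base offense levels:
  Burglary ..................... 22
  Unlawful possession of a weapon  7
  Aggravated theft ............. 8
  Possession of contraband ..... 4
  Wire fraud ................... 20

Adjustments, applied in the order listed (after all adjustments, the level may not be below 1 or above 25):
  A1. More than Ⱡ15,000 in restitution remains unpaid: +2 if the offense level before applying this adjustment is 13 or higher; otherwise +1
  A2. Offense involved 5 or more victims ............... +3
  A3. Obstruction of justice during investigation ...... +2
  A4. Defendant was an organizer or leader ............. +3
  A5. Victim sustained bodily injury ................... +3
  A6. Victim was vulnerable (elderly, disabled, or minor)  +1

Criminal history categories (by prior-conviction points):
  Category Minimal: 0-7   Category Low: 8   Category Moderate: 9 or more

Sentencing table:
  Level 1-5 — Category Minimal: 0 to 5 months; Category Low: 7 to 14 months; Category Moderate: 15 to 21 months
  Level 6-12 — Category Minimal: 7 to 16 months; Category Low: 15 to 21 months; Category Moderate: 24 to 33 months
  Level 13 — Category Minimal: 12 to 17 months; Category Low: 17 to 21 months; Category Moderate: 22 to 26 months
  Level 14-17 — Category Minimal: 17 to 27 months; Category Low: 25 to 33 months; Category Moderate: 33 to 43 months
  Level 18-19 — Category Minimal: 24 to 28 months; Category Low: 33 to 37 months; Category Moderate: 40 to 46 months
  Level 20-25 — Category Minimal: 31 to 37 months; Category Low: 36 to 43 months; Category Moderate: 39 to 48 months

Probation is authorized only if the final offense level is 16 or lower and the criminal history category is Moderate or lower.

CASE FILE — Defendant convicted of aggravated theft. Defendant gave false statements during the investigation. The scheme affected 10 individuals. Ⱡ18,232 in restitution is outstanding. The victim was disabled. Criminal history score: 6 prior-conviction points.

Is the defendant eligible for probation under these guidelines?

Base offense level for aggravated theft: 8.
A1 applies (level before this adjustment is 8 < 13, so +1): 8 + 1 = 9.
A2 applies: 9 + 3 = 12.
A3 applies: 12 + 2 = 14.
A5 does not apply.
A6 applies: 14 + 1 = 15.
Final offense level: 15.
Criminal history: 6 prior points → Category Minimal (0-7).
Level 15 falls in the 14-17 band.
Grid: Level 14-17 × Category Minimal = 17-27 months.
Probation check: level 15 ≤ 16 and category Minimal ≤ Moderate → eligible.

Yes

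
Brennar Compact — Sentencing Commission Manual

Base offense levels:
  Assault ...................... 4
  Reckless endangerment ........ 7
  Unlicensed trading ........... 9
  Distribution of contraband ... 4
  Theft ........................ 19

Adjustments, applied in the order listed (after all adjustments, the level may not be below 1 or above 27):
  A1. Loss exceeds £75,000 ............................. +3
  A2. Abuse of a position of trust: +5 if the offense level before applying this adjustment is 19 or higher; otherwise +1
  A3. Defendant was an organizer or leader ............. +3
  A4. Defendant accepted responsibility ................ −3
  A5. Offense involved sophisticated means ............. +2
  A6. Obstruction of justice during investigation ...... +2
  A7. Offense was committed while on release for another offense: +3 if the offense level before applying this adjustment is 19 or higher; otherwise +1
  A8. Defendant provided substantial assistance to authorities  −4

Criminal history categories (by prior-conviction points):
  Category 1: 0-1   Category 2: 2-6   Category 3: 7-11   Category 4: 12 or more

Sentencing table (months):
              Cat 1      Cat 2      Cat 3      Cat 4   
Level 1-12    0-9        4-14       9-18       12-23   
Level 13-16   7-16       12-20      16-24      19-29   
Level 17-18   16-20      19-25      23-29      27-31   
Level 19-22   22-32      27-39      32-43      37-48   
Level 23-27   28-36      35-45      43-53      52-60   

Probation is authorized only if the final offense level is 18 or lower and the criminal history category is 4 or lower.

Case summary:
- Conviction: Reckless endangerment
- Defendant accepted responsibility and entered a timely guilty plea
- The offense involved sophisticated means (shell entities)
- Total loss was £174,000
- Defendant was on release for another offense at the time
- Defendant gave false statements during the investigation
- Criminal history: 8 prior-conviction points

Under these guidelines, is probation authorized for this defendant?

Base offense level for reckless endangerment: 7.
A1 applies: 7 + 3 = 10.
A2 does not apply.
A3 does not apply.
A4 applies: 10 − 3 = 7.
A5 applies: 7 + 2 = 9.
A6 applies: 9 + 2 = 11.
A7 applies (level before this adjustment is 11 < 19, so +1): 11 + 1 = 12.
Final offense level: 12.
Criminal history: 8 prior points → Category 3 (7-11).
Level 12 falls in the 1-12 band.
Grid: Level 1-12 × Category 3 = 9-18 months.
Probation check: level 12 ≤ 18 and category 3 ≤ 4 → eligible.

Yes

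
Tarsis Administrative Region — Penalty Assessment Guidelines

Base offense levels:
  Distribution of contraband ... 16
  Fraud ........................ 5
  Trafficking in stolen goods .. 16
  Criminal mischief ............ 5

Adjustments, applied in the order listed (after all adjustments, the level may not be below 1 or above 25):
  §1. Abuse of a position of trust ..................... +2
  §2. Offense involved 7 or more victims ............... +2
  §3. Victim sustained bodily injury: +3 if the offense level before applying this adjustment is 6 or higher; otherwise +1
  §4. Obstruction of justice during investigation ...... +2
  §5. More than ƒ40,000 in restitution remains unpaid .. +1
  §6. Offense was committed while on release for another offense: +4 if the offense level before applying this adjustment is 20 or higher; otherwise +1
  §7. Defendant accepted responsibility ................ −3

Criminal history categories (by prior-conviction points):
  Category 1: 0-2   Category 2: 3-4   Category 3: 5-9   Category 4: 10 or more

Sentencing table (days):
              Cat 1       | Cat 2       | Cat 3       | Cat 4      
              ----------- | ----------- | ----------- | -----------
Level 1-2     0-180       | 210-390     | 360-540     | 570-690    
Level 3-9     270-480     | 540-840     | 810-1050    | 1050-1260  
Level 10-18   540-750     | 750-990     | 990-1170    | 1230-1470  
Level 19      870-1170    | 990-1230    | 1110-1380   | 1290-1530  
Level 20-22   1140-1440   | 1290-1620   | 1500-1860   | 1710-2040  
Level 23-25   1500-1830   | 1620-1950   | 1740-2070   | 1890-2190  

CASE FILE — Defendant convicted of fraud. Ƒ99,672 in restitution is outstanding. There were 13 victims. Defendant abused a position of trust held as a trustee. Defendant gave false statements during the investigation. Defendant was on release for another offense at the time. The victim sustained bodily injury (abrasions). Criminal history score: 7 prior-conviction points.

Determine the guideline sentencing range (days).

Base offense level for fraud: 5.
§1 applies: 5 + 2 = 7.
§2 applies: 7 + 2 = 9.
§3 applies (level before this adjustment is 9 ≥ 6, so +3): 9 + 3 = 12.
§4 applies: 12 + 2 = 14.
§5 applies: 14 + 1 = 15.
§6 applies (level before this adjustment is 15 < 20, so +1): 15 + 1 = 16.
Final offense level: 16.
Criminal history: 7 prior points → Category 3 (5-9).
Level 16 falls in the 10-18 band.
Grid: Level 10-18 × Category 3 = 990-1170 days.

990-1170 days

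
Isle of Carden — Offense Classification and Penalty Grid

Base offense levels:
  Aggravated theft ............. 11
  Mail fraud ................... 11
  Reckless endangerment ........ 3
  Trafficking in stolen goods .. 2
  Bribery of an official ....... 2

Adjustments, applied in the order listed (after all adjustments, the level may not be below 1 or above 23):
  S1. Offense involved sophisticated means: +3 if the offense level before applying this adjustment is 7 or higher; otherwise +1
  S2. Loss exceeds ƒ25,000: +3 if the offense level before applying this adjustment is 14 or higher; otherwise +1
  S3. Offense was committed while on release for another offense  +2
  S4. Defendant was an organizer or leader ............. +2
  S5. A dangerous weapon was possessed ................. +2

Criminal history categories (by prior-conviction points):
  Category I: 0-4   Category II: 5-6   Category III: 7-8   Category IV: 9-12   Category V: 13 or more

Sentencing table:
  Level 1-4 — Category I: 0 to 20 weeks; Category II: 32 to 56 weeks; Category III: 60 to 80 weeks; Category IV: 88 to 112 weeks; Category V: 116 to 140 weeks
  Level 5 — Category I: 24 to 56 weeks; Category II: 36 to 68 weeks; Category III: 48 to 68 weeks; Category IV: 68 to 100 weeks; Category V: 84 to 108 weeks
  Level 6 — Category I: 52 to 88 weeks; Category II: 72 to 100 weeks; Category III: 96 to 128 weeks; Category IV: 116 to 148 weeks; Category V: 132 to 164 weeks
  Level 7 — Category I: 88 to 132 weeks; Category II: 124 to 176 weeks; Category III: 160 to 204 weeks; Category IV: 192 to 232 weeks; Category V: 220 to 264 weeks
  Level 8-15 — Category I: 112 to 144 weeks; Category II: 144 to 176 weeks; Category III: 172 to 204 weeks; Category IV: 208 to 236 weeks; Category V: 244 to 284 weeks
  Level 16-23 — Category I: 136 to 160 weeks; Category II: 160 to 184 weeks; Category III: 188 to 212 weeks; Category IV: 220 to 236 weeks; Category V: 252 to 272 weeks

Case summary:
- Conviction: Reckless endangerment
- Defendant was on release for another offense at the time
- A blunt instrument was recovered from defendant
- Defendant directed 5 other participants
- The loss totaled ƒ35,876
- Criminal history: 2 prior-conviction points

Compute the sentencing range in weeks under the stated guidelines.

Base offense level for reckless endangerment: 3.
S2 applies (level before this adjustment is 3 < 14, so +1): 3 + 1 = 4.
S3 applies: 4 + 2 = 6.
S4 applies: 6 + 2 = 8.
S5 applies: 8 + 2 = 10.
Final offense level: 10.
Criminal history: 2 prior points → Category I (0-4).
Level 10 falls in the 8-15 band.
Grid: Level 8-15 × Category I = 112-144 weeks.

112-144 weeks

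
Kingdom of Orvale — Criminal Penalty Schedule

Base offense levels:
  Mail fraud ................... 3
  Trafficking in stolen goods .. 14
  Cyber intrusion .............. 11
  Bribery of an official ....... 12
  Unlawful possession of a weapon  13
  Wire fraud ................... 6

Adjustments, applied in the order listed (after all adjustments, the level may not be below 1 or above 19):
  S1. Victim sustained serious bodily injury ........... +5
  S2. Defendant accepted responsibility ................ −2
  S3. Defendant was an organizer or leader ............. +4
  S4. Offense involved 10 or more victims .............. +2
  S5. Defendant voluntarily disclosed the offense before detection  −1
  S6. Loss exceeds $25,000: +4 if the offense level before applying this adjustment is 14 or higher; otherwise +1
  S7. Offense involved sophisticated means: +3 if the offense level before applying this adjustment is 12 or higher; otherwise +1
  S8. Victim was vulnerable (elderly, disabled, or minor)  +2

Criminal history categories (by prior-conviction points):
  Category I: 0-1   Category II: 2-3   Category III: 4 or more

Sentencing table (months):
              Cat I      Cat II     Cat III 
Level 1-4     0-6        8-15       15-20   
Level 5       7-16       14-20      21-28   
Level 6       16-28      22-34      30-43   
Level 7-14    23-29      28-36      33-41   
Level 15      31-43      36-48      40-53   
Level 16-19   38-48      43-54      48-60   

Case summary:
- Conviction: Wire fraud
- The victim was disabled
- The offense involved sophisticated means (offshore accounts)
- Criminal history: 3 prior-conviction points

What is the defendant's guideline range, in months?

28-36 months

Base offense level for wire fraud: 6.
S1 does not apply.
S4 does not apply.
S5 does not apply.
S7 applies (level before this adjustment is 6 < 12, so +1): 6 + 1 = 7.
S8 applies: 7 + 2 = 9.
Final offense level: 9.
Criminal history: 3 prior points → Category II (2-3).
Level 9 falls in the 7-14 band.
Grid: Level 7-14 × Category II = 28-36 months.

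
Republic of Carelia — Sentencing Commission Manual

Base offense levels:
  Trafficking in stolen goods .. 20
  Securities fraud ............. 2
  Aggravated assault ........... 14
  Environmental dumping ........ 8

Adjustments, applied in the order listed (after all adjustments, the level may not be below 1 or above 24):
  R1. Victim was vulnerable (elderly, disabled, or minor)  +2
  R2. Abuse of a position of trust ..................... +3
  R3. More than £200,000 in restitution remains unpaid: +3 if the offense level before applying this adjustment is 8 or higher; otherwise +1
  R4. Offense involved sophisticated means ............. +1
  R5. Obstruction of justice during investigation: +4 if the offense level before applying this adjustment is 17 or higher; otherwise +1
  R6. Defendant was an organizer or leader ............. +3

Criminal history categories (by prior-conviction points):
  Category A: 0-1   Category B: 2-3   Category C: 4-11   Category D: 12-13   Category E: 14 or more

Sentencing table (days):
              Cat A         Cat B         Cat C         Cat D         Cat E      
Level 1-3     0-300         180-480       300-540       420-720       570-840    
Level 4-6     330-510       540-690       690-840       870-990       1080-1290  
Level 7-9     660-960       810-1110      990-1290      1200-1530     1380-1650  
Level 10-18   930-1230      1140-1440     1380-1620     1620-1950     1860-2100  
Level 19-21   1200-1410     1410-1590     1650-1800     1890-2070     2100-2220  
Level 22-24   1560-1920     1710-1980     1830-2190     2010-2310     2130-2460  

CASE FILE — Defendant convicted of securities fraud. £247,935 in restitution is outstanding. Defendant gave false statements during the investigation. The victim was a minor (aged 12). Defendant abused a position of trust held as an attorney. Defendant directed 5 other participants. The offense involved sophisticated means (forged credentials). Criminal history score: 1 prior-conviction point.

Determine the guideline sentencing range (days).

Base offense level for securities fraud: 2.
R1 applies: 2 + 2 = 4.
R2 applies: 4 + 3 = 7.
R3 applies (level before this adjustment is 7 < 8, so +1): 7 + 1 = 8.
R4 applies: 8 + 1 = 9.
R5 applies (level before this adjustment is 9 < 17, so +1): 9 + 1 = 10.
R6 applies: 10 + 3 = 13.
Final offense level: 13.
Criminal history: 1 prior point → Category A (0-1).
Level 13 falls in the 10-18 band.
Grid: Level 10-18 × Category A = 930-1230 days.

930-1230 days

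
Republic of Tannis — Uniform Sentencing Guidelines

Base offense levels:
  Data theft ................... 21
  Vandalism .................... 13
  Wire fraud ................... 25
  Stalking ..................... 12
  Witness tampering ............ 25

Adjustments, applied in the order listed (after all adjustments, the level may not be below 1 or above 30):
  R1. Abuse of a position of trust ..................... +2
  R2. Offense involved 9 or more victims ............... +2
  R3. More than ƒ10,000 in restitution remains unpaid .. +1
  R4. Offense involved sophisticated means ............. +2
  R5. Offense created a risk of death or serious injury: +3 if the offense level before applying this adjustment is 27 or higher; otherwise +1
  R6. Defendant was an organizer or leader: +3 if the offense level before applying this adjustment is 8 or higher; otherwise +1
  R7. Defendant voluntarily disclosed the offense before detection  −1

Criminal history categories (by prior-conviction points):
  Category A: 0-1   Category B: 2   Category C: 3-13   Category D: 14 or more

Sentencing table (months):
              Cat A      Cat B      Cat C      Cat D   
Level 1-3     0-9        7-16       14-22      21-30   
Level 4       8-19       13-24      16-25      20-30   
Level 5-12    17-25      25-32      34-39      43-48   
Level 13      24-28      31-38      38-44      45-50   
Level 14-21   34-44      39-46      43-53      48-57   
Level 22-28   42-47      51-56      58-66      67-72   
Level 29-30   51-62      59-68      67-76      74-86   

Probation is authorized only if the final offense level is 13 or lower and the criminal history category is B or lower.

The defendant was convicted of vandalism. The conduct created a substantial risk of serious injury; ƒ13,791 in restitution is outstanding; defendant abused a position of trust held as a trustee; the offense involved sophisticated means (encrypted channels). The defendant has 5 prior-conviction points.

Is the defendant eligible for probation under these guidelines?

No

Base offense level for vandalism: 13.
R1 applies: 13 + 2 = 15.
R2 does not apply.
R3 applies: 15 + 1 = 16.
R4 applies: 16 + 2 = 18.
R5 applies (level before this adjustment is 18 < 27, so +1): 18 + 1 = 19.
Final offense level: 19.
Criminal history: 5 prior points → Category C (3-13).
Level 19 falls in the 14-21 band.
Grid: Level 14-21 × Category C = 43-53 months.
Probation check: level 19 > 13 and category C > B → not eligible.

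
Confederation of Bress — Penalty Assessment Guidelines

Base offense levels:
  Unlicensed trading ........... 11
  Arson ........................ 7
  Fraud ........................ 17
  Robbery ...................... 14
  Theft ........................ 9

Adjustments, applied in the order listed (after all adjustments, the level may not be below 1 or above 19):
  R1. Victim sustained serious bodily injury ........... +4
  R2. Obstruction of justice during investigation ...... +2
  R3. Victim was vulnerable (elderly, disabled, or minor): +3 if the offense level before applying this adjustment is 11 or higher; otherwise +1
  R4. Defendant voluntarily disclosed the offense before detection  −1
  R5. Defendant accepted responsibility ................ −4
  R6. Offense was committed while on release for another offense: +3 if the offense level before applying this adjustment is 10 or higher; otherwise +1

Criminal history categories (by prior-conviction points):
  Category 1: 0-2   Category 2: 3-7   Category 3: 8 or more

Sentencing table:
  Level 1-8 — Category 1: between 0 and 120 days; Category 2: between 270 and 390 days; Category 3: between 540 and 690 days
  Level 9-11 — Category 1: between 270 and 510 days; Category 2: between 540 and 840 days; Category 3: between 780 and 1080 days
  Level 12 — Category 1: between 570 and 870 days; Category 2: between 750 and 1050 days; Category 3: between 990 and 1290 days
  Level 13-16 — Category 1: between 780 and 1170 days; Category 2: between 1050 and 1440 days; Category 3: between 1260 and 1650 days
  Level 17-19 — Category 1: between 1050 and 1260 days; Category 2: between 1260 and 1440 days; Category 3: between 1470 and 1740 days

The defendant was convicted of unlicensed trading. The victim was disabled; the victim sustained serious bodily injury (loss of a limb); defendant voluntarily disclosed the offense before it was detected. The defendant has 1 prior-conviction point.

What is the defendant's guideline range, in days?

Base offense level for unlicensed trading: 11.
R1 applies: 11 + 4 = 15.
R2 does not apply.
R3 applies (level before this adjustment is 15 ≥ 11, so +3): 15 + 3 = 18.
R4 applies: 18 − 1 = 17.
R5 does not apply.
R6 does not apply.
Final offense level: 17.
Criminal history: 1 prior point → Category 1 (0-2).
Level 17 falls in the 17-19 band.
Grid: Level 17-19 × Category 1 = 1050-1260 days.

1050-1260 days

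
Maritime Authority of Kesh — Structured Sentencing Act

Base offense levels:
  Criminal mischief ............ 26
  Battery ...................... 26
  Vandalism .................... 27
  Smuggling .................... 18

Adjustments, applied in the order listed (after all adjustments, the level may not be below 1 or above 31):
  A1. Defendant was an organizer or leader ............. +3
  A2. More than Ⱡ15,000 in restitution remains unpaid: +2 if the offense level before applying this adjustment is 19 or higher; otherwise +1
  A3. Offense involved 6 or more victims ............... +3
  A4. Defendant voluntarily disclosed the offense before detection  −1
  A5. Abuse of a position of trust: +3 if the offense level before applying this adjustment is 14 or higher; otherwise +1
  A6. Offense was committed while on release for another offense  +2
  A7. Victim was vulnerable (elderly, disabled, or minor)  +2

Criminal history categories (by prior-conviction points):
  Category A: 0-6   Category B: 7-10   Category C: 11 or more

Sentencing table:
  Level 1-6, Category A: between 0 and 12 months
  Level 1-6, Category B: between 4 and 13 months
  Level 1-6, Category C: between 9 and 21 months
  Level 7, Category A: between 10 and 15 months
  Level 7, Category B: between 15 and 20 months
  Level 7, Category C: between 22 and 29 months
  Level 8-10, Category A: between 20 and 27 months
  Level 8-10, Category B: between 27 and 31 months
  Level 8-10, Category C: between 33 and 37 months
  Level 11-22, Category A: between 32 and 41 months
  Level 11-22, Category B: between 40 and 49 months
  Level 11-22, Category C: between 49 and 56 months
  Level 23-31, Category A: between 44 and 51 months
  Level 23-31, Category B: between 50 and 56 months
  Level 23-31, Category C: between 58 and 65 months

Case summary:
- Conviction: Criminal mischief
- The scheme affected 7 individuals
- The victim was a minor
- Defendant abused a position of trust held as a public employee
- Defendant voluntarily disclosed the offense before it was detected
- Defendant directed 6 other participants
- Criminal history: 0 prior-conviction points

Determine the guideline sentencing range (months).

Base offense level for criminal mischief: 26.
A1 applies: 26 + 3 = 29.
A3 applies: 29 + 3 = 32.
A4 applies: 32 − 1 = 31.
A5 applies (level before this adjustment is 31 ≥ 14, so +3): 31 + 3 = 34.
A7 applies: 34 + 2 = 36.
Level 36 exceeds the maximum of 31; capped at 31.
Final offense level: 31.
Criminal history: 0 prior points → Category A (0-6).
Level 31 falls in the 23-31 band.
Grid: Level 23-31 × Category A = 44-51 months.

44-51 months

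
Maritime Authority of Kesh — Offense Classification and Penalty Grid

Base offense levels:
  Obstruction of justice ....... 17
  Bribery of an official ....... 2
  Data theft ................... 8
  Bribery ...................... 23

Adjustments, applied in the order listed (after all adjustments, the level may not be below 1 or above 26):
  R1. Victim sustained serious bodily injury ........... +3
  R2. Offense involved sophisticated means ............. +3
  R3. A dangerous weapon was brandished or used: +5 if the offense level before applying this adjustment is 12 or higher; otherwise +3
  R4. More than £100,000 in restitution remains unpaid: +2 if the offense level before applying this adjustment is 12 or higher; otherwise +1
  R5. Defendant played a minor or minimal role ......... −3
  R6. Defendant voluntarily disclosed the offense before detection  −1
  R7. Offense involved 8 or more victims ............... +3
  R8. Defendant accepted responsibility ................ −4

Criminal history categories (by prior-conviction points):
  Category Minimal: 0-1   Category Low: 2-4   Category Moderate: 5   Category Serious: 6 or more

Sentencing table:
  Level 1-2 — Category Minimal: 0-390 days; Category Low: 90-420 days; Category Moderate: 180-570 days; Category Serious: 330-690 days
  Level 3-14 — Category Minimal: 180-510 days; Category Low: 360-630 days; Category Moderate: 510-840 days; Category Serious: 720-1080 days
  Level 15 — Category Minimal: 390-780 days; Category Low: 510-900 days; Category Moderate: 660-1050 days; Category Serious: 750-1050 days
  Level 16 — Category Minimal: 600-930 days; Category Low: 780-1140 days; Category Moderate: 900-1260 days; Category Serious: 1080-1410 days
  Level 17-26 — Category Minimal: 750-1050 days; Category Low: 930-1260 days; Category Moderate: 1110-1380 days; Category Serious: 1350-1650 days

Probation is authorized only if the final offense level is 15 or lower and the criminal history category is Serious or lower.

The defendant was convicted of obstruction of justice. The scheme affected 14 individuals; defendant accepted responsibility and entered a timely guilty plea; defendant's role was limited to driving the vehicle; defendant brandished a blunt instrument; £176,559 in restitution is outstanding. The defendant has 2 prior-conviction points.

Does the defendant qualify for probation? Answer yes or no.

No

Base offense level for obstruction of justice: 17.
R3 applies (level before this adjustment is 17 ≥ 12, so +5): 17 + 5 = 22.
R4 applies (level before this adjustment is 22 ≥ 12, so +2): 22 + 2 = 24.
R5 applies: 24 − 3 = 21.
R7 applies: 21 + 3 = 24.
R8 applies: 24 − 4 = 20.
Final offense level: 20.
Criminal history: 2 prior points → Category Low (2-4).
Level 20 falls in the 17-26 band.
Grid: Level 17-26 × Category Low = 930-1260 days.
Probation check: level 20 > 15 and category Low ≤ Serious → not eligible.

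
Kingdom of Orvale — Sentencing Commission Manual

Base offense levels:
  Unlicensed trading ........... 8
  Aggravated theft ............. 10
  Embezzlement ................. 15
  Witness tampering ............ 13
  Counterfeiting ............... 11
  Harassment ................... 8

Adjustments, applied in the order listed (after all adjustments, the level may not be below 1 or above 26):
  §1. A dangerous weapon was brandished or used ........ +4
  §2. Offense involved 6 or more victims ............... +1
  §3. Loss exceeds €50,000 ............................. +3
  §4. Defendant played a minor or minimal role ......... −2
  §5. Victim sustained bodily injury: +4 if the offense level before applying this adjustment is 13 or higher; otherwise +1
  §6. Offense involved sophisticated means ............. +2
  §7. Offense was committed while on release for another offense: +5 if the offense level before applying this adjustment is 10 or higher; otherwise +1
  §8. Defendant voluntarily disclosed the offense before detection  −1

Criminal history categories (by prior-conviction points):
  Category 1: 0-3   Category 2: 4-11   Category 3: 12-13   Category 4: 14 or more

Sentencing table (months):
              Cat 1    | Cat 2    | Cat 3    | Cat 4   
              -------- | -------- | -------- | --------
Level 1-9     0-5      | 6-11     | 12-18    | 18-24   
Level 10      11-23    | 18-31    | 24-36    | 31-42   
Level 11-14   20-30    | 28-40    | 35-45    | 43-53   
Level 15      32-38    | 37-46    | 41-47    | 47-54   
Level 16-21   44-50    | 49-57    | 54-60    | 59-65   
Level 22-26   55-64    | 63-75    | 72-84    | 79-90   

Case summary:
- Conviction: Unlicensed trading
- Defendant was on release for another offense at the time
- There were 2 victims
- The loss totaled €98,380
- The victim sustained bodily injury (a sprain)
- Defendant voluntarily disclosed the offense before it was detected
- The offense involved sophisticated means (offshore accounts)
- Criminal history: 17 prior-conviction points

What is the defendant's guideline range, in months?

59-65 months

Base offense level for unlicensed trading: 8.
§3 applies: 8 + 3 = 11.
§4 does not apply.
§5 applies (level before this adjustment is 11 < 13, so +1): 11 + 1 = 12.
§6 applies: 12 + 2 = 14.
§7 applies (level before this adjustment is 14 ≥ 10, so +5): 14 + 5 = 19.
§8 applies: 19 − 1 = 18.
Final offense level: 18.
Criminal history: 17 prior points → Category 4 (14+).
Level 18 falls in the 16-21 band.
Grid: Level 16-21 × Category 4 = 59-65 months.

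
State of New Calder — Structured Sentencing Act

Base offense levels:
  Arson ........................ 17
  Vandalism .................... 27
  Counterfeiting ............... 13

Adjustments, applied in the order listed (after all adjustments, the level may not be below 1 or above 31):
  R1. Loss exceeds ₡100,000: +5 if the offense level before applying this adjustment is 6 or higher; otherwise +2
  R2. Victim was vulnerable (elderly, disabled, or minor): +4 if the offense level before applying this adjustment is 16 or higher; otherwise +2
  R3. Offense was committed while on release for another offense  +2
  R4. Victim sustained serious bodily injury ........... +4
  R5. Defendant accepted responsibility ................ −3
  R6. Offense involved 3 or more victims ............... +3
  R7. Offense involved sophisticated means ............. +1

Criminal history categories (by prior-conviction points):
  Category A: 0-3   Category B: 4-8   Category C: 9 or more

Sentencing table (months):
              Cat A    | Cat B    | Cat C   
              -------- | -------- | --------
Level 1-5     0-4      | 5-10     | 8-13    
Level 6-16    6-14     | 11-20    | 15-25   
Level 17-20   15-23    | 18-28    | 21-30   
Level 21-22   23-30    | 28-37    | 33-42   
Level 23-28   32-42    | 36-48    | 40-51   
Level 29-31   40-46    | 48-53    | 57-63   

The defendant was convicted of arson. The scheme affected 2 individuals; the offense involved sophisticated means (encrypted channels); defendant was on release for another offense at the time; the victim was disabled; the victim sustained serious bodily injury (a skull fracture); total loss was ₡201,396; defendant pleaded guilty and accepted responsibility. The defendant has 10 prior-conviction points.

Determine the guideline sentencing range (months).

57-63 months

Base offense level for arson: 17.
R1 applies (level before this adjustment is 17 ≥ 6, so +5): 17 + 5 = 22.
R2 applies (level before this adjustment is 22 ≥ 16, so +4): 22 + 4 = 26.
R3 applies: 26 + 2 = 28.
R4 applies: 28 + 4 = 32.
R5 applies: 32 − 3 = 29.
R7 applies: 29 + 1 = 30.
Final offense level: 30.
Criminal history: 10 prior points → Category C (9+).
Level 30 falls in the 29-31 band.
Grid: Level 29-31 × Category C = 57-63 months.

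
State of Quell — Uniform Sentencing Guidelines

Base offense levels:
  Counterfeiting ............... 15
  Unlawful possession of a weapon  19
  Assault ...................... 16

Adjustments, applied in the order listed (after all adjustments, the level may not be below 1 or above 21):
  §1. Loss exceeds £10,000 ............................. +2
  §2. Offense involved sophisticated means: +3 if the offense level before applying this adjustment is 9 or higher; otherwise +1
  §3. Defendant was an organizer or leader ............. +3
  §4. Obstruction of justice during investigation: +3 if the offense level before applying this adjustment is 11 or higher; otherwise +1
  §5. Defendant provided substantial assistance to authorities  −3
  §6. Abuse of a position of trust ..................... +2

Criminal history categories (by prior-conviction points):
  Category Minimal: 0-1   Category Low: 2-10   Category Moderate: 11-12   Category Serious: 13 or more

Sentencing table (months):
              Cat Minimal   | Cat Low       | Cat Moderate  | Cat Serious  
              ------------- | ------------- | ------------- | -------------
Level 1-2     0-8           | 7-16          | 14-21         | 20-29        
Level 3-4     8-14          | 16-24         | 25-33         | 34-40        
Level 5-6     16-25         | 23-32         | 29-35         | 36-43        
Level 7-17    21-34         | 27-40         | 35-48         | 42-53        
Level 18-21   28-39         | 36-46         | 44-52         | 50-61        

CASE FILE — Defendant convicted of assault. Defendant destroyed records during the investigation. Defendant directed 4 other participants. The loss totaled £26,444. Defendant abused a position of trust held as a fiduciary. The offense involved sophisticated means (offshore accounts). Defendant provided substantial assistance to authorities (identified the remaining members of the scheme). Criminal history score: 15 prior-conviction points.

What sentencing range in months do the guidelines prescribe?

50-61 months

Base offense level for assault: 16.
§1 applies: 16 + 2 = 18.
§2 applies (level before this adjustment is 18 ≥ 9, so +3): 18 + 3 = 21.
§3 applies: 21 + 3 = 24.
§4 applies (level before this adjustment is 24 ≥ 11, so +3): 24 + 3 = 27.
§5 applies: 27 − 3 = 24.
§6 applies: 24 + 2 = 26.
Level 26 exceeds the maximum of 21; capped at 21.
Final offense level: 21.
Criminal history: 15 prior points → Category Serious (13+).
Level 21 falls in the 18-21 band.
Grid: Level 18-21 × Category Serious = 50-61 months.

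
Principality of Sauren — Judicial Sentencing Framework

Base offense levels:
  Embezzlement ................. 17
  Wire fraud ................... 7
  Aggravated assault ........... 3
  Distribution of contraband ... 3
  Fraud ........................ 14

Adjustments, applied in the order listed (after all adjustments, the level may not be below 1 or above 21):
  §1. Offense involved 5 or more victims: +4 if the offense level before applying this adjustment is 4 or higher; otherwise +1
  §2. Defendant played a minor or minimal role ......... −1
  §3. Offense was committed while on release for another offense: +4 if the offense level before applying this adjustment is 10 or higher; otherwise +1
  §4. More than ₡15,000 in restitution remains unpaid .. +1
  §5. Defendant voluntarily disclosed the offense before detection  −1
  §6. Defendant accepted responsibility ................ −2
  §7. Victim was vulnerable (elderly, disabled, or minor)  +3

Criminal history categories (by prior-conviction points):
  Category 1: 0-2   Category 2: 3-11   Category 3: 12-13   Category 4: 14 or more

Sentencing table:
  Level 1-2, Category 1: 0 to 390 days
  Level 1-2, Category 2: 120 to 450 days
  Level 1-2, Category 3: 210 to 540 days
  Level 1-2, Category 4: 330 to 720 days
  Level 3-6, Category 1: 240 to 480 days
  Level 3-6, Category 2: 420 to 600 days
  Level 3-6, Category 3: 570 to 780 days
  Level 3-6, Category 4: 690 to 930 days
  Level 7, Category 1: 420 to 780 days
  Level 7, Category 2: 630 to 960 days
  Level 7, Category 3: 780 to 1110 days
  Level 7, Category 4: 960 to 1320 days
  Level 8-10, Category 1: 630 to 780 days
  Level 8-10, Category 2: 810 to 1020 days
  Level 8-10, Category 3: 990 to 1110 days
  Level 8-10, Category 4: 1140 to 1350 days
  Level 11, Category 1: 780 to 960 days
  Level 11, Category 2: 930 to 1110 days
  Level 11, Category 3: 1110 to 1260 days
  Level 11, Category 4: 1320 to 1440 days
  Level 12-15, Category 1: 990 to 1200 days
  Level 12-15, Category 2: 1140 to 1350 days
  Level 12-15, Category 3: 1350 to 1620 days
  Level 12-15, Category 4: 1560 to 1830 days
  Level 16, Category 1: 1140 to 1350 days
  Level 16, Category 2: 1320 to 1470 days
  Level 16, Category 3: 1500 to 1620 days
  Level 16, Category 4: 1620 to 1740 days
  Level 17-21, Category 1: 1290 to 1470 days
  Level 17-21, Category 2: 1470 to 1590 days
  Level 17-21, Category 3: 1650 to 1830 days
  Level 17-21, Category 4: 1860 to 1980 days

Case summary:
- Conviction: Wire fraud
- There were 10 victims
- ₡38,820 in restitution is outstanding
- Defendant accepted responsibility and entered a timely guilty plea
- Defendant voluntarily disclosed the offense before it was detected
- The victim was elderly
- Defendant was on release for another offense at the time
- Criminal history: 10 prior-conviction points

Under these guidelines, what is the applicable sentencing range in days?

Base offense level for wire fraud: 7.
§1 applies (level before this adjustment is 7 ≥ 4, so +4): 7 + 4 = 11.
§3 applies (level before this adjustment is 11 ≥ 10, so +4): 11 + 4 = 15.
§4 applies: 15 + 1 = 16.
§5 applies: 16 − 1 = 15.
§6 applies: 15 − 2 = 13.
§7 applies: 13 + 3 = 16.
Final offense level: 16.
Criminal history: 10 prior points → Category 2 (3-11).
Level 16 falls in the 16 band.
Grid: Level 16 × Category 2 = 1320-1470 days.

1320-1470 days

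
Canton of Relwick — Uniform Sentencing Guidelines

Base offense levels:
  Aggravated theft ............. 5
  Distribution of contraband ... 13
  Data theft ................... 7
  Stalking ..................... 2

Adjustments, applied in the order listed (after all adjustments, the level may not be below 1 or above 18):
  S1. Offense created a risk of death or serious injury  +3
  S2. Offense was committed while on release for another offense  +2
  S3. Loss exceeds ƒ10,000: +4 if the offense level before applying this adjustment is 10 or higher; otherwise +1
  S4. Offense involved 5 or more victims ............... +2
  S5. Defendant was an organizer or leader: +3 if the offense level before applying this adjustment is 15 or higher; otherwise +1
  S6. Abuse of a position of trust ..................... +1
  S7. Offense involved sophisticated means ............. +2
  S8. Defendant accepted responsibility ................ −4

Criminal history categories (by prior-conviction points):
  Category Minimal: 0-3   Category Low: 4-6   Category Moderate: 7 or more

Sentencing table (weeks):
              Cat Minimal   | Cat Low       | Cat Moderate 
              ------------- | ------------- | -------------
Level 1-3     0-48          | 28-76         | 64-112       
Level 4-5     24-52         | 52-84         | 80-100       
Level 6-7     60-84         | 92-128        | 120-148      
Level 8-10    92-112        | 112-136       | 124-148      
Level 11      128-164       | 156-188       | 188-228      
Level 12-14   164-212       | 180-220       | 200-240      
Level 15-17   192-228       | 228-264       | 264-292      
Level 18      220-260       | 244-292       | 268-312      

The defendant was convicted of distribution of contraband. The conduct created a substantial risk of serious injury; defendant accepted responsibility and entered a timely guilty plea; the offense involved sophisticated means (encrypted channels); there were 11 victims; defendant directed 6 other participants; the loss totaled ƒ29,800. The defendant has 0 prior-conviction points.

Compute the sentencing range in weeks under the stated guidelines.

220-260 weeks

Base offense level for distribution of contraband: 13.
S1 applies: 13 + 3 = 16.
S3 applies (level before this adjustment is 16 ≥ 10, so +4): 16 + 4 = 20.
S4 applies: 20 + 2 = 22.
S5 applies (level before this adjustment is 22 ≥ 15, so +3): 22 + 3 = 25.
S6 does not apply.
S7 applies: 25 + 2 = 27.
S8 applies: 27 − 4 = 23.
Level 23 exceeds the maximum of 18; capped at 18.
Final offense level: 18.
Criminal history: 0 prior points → Category Minimal (0-3).
Level 18 falls in the 18 band.
Grid: Level 18 × Category Minimal = 220-260 weeks.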